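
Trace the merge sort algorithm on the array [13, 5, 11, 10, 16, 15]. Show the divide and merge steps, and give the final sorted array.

Merge sort trace:

Split: [13, 5, 11, 10, 16, 15] -> [13, 5, 11] and [10, 16, 15]
  Split: [13, 5, 11] -> [13] and [5, 11]
    Split: [5, 11] -> [5] and [11]
    Merge: [5] + [11] -> [5, 11]
  Merge: [13] + [5, 11] -> [5, 11, 13]
  Split: [10, 16, 15] -> [10] and [16, 15]
    Split: [16, 15] -> [16] and [15]
    Merge: [16] + [15] -> [15, 16]
  Merge: [10] + [15, 16] -> [10, 15, 16]
Merge: [5, 11, 13] + [10, 15, 16] -> [5, 10, 11, 13, 15, 16]

Final sorted array: [5, 10, 11, 13, 15, 16]

The merge sort proceeds by recursively splitting the array and merging sorted halves.
After all merges, the sorted array is [5, 10, 11, 13, 15, 16].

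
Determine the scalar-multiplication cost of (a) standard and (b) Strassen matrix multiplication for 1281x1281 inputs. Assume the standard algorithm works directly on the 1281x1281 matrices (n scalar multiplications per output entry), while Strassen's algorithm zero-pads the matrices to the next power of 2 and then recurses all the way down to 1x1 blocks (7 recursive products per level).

Matrix multiplication for 1281x1281 matrices:

Strassen's algorithm requires power-of-2 dimensions. Pad 1281x1281 to 2048x2048 (next power of 2).

Standard algorithm: 1281^3 = 2102071041 multiplications
Strassen's algorithm: 7^(log2(2048)) = 7^11 = 1977326743 multiplications
Savings: 2102071041 - 1977326743 = 124744298 multiplications

Standard: 2102071041 multiplications (1281^3). Strassen: 1977326743 multiplications (7^11, after padding to 2048x2048). Strassen reduces 8 recursive multiplications to 7 at each level.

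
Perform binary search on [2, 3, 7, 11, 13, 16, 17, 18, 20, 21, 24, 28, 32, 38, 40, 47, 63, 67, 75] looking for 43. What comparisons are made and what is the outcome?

Binary search for 43 in [2, 3, 7, 11, 13, 16, 17, 18, 20, 21, 24, 28, 32, 38, 40, 47, 63, 67, 75]:

lo=0, hi=18, mid=9, arr[mid]=21 -> 21 < 43, search right half
lo=10, hi=18, mid=14, arr[mid]=40 -> 40 < 43, search right half
lo=15, hi=18, mid=16, arr[mid]=63 -> 63 > 43, search left half
lo=15, hi=15, mid=15, arr[mid]=47 -> 47 > 43, search left half
lo=15 > hi=14, target 43 not found

Binary search determines that 43 is not in the array after 4 comparisons. The search space was exhausted without finding the target.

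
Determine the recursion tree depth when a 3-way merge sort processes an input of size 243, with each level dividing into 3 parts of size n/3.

For divide and conquer with division factor 3:

Problem sizes at each level:
Level 0: 243
Level 1: 81
Level 2: 27
Level 3: 9
Level 4: 3
Level 5: 1

The root is level 0 and the size-1 base case is level 5 (the tree spans levels 0 through 5, i.e. 6 levels counting the root), so the depth is the number of divisions: log_3(243) = 5

The recursion tree depth is log_3(243) = 5. At each level, the problem size is divided by 3, so it takes 5 divisions to reduce to a base case of size 1. The algorithm makes 3 recursive calls at each level.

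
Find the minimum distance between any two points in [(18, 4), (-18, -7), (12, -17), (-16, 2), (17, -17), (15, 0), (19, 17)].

Computing all pairwise distances among 7 points:

d((18, 4), (-18, -7)) = 37.6431
d((18, 4), (12, -17)) = 21.8403
d((18, 4), (-16, 2)) = 34.0588
d((18, 4), (17, -17)) = 21.0238
d((18, 4), (15, 0)) = 5.0 <-- minimum
d((18, 4), (19, 17)) = 13.0384
d((-18, -7), (12, -17)) = 31.6228
d((-18, -7), (-16, 2)) = 9.2195
d((-18, -7), (17, -17)) = 36.4005
d((-18, -7), (15, 0)) = 33.7343
d((-18, -7), (19, 17)) = 44.1022
d((12, -17), (-16, 2)) = 33.8378
d((12, -17), (17, -17)) = 5.0 <-- minimum
d((12, -17), (15, 0)) = 17.2627
d((12, -17), (19, 17)) = 34.7131
d((-16, 2), (17, -17)) = 38.0789
d((-16, 2), (15, 0)) = 31.0644
d((-16, 2), (19, 17)) = 38.0789
d((17, -17), (15, 0)) = 17.1172
d((17, -17), (19, 17)) = 34.0588
d((15, 0), (19, 17)) = 17.4642

Minimum distance: 5.0 (tie among 2 pairs: (18, 4) and (15, 0); (12, -17) and (17, -17))

The minimum Euclidean distance is 5.0. There is a tie: 2 pairs achieve this minimum — (18, 4) and (15, 0); (12, -17) and (17, -17). Any of these is a valid closest pair. For 7 points, brute-force pairwise comparison is shown above. For large n, the divide-and-conquer algorithm (sort by x, recurse on halves, check the dividing strip) achieves O(n log n).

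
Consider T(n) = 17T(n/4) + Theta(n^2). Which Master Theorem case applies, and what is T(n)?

Master Theorem for T(n) = 17T(n/4) + O(n^2):

a = 17, b = 4, c = 2
log_b(a) = log_4(17) = 2.0437

Case 1: c = 2 < log_4(17) = 2.0437
T(n) = O(n^(log_4 17))

For T(n) = 17T(n/4) + O(n^2): log_4(17) = 2.0437. This is Case 1 of the Master Theorem (c < log_b(a), work dominated by leaves), giving O(n^(log_4 17)).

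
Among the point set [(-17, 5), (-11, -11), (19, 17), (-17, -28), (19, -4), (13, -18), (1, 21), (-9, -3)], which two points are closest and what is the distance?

Computing all pairwise distances among 8 points:

d((-17, 5), (-11, -11)) = 17.088
d((-17, 5), (19, 17)) = 37.9473
d((-17, 5), (-17, -28)) = 33.0
d((-17, 5), (19, -4)) = 37.108
d((-17, 5), (13, -18)) = 37.8021
d((-17, 5), (1, 21)) = 24.0832
d((-17, 5), (-9, -3)) = 11.3137
d((-11, -11), (19, 17)) = 41.0366
d((-11, -11), (-17, -28)) = 18.0278
d((-11, -11), (19, -4)) = 30.8058
d((-11, -11), (13, -18)) = 25.0
d((-11, -11), (1, 21)) = 34.176
d((-11, -11), (-9, -3)) = 8.2462 <-- minimum
d((19, 17), (-17, -28)) = 57.6281
d((19, 17), (19, -4)) = 21.0
d((19, 17), (13, -18)) = 35.5106
d((19, 17), (1, 21)) = 18.4391
d((19, 17), (-9, -3)) = 34.4093
d((-17, -28), (19, -4)) = 43.2666
d((-17, -28), (13, -18)) = 31.6228
d((-17, -28), (1, 21)) = 52.2015
d((-17, -28), (-9, -3)) = 26.2488
d((19, -4), (13, -18)) = 15.2315
d((19, -4), (1, 21)) = 30.8058
d((19, -4), (-9, -3)) = 28.0179
d((13, -18), (1, 21)) = 40.8044
d((13, -18), (-9, -3)) = 26.6271
d((1, 21), (-9, -3)) = 26.0

Closest pair: (-11, -11) and (-9, -3) with distance 8.2462

The closest pair is (-11, -11) and (-9, -3) with Euclidean distance 8.2462. For 8 points, brute-force pairwise comparison is shown above. For large n, the divide-and-conquer algorithm (sort by x, recurse on halves, check the dividing strip) achieves O(n log n).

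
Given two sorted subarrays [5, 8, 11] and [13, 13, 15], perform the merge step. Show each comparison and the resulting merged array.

Merging process:

Compare 5 vs 13: take 5 from left. Merged: [5]
Compare 8 vs 13: take 8 from left. Merged: [5, 8]
Compare 11 vs 13: take 11 from left. Merged: [5, 8, 11]
Append remaining from right: [13, 13, 15]. Merged: [5, 8, 11, 13, 13, 15]

Final merged array: [5, 8, 11, 13, 13, 15]
Total comparisons: 3

The merged array is [5, 8, 11, 13, 13, 15], requiring 3 comparisons. The merge step runs in O(n) time where n is the total number of elements.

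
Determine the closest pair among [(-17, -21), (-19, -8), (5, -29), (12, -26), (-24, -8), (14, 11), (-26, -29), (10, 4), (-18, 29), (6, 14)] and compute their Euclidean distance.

Computing all pairwise distances among 10 points:

d((-17, -21), (-19, -8)) = 13.1529
d((-17, -21), (5, -29)) = 23.4094
d((-17, -21), (12, -26)) = 29.4279
d((-17, -21), (-24, -8)) = 14.7648
d((-17, -21), (14, 11)) = 44.5533
d((-17, -21), (-26, -29)) = 12.0416
d((-17, -21), (10, 4)) = 36.7967
d((-17, -21), (-18, 29)) = 50.01
d((-17, -21), (6, 14)) = 41.8808
d((-19, -8), (5, -29)) = 31.8904
d((-19, -8), (12, -26)) = 35.8469
d((-19, -8), (-24, -8)) = 5.0 <-- minimum
d((-19, -8), (14, 11)) = 38.0789
d((-19, -8), (-26, -29)) = 22.1359
d((-19, -8), (10, 4)) = 31.3847
d((-19, -8), (-18, 29)) = 37.0135
d((-19, -8), (6, 14)) = 33.3017
d((5, -29), (12, -26)) = 7.6158
d((5, -29), (-24, -8)) = 35.805
d((5, -29), (14, 11)) = 41.0
d((5, -29), (-26, -29)) = 31.0
d((5, -29), (10, 4)) = 33.3766
d((5, -29), (-18, 29)) = 62.3939
d((5, -29), (6, 14)) = 43.0116
d((12, -26), (-24, -8)) = 40.2492
d((12, -26), (14, 11)) = 37.054
d((12, -26), (-26, -29)) = 38.1182
d((12, -26), (10, 4)) = 30.0666
d((12, -26), (-18, 29)) = 62.6498
d((12, -26), (6, 14)) = 40.4475
d((-24, -8), (14, 11)) = 42.4853
d((-24, -8), (-26, -29)) = 21.095
d((-24, -8), (10, 4)) = 36.0555
d((-24, -8), (-18, 29)) = 37.4833
d((-24, -8), (6, 14)) = 37.2022
d((14, 11), (-26, -29)) = 56.5685
d((14, 11), (10, 4)) = 8.0623
d((14, 11), (-18, 29)) = 36.7151
d((14, 11), (6, 14)) = 8.544
d((-26, -29), (10, 4)) = 48.8365
d((-26, -29), (-18, 29)) = 58.5491
d((-26, -29), (6, 14)) = 53.6004
d((10, 4), (-18, 29)) = 37.5366
d((10, 4), (6, 14)) = 10.7703
d((-18, 29), (6, 14)) = 28.3019

Closest pair: (-19, -8) and (-24, -8) with distance 5.0

The closest pair is (-19, -8) and (-24, -8) with Euclidean distance 5.0. For 10 points, brute-force pairwise comparison is shown above. For large n, the divide-and-conquer algorithm (sort by x, recurse on halves, check the dividing strip) achieves O(n log n).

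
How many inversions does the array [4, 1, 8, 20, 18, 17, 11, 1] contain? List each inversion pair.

Finding inversions in [4, 1, 8, 20, 18, 17, 11, 1]:

(0, 1): arr[0]=4 > arr[1]=1
(0, 7): arr[0]=4 > arr[7]=1
(2, 7): arr[2]=8 > arr[7]=1
(3, 4): arr[3]=20 > arr[4]=18
(3, 5): arr[3]=20 > arr[5]=17
(3, 6): arr[3]=20 > arr[6]=11
(3, 7): arr[3]=20 > arr[7]=1
(4, 5): arr[4]=18 > arr[5]=17
(4, 6): arr[4]=18 > arr[6]=11
(4, 7): arr[4]=18 > arr[7]=1
(5, 6): arr[5]=17 > arr[6]=11
(5, 7): arr[5]=17 > arr[7]=1
(6, 7): arr[6]=11 > arr[7]=1

Total inversions: 13

The array has 13 inversion(s): (0,1), (0,7), (2,7), (3,4), (3,5), (3,6), (3,7), (4,5), (4,6), (4,7), (5,6), (5,7), (6,7). Each pair (i,j) satisfies i < j and arr[i] > arr[j].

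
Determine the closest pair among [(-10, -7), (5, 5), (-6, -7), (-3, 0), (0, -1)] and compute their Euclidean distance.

Computing all pairwise distances among 5 points:

d((-10, -7), (5, 5)) = 19.2094
d((-10, -7), (-6, -7)) = 4.0
d((-10, -7), (-3, 0)) = 9.8995
d((-10, -7), (0, -1)) = 11.6619
d((5, 5), (-6, -7)) = 16.2788
d((5, 5), (-3, 0)) = 9.434
d((5, 5), (0, -1)) = 7.8102
d((-6, -7), (-3, 0)) = 7.6158
d((-6, -7), (0, -1)) = 8.4853
d((-3, 0), (0, -1)) = 3.1623 <-- minimum

Closest pair: (-3, 0) and (0, -1) with distance 3.1623

The closest pair is (-3, 0) and (0, -1) with Euclidean distance 3.1623. For 5 points, brute-force pairwise comparison is shown above. For large n, the divide-and-conquer algorithm (sort by x, recurse on halves, check the dividing strip) achieves O(n log n).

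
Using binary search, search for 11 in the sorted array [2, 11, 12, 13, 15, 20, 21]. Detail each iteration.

Binary search for 11 in [2, 11, 12, 13, 15, 20, 21]:

lo=0, hi=6, mid=3, arr[mid]=13 -> 13 > 11, search left half
lo=0, hi=2, mid=1, arr[mid]=11 -> Found target at index 1!

Binary search finds 11 at index 1 after 2 comparisons. The search repeatedly halves the search space by comparing with the middle element.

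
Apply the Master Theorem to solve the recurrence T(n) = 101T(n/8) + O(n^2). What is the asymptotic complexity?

Master Theorem for T(n) = 101T(n/8) + O(n^2):

a = 101, b = 8, c = 2
log_b(a) = log_8(101) = 2.2194

Case 1: c = 2 < log_8(101) = 2.2194
T(n) = O(n^(log_8 101))

For T(n) = 101T(n/8) + O(n^2): log_8(101) = 2.2194. This is Case 1 of the Master Theorem (c < log_b(a), work dominated by leaves), giving O(n^(log_8 101)).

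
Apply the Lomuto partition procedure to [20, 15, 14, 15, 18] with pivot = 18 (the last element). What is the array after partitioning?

Lomuto partition with pivot = 18:

Initial array: [20, 15, 14, 15, 18]

arr[0]=20 > 18: no swap
arr[1]=15 <= 18: swap with position 0, array becomes [15, 20, 14, 15, 18]
arr[2]=14 <= 18: swap with position 1, array becomes [15, 14, 20, 15, 18]
arr[3]=15 <= 18: swap with position 2, array becomes [15, 14, 15, 20, 18]

Place pivot at position 3: [15, 14, 15, 18, 20]
Pivot position: 3

After partitioning with pivot 18, the array becomes [15, 14, 15, 18, 20]. The pivot is placed at index 3. All elements to the left of the pivot are <= 18, and all elements to the right are > 18.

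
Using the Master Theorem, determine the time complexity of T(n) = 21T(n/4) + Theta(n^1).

Master Theorem for T(n) = 21T(n/4) + O(n^1):

a = 21, b = 4, c = 1
log_b(a) = log_4(21) = 2.1962

Case 1: c = 1 < log_4(21) = 2.1962
T(n) = O(n^(log_4 21))

For T(n) = 21T(n/4) + O(n^1): log_4(21) = 2.1962. This is Case 1 of the Master Theorem (c < log_b(a), work dominated by leaves), giving O(n^(log_4 21)).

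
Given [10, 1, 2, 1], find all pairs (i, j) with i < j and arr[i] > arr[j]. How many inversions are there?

Finding inversions in [10, 1, 2, 1]:

(0, 1): arr[0]=10 > arr[1]=1
(0, 2): arr[0]=10 > arr[2]=2
(0, 3): arr[0]=10 > arr[3]=1
(2, 3): arr[2]=2 > arr[3]=1

Total inversions: 4

The array has 4 inversion(s): (0,1), (0,2), (0,3), (2,3). Each pair (i,j) satisfies i < j and arr[i] > arr[j].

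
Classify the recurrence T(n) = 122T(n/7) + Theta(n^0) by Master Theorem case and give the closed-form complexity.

Master Theorem for T(n) = 122T(n/7) + O(n^0):

a = 122, b = 7, c = 0
log_b(a) = log_7(122) = 2.4688

Case 1: c = 0 < log_7(122) = 2.4688
T(n) = O(n^(log_7 122))

For T(n) = 122T(n/7) + O(n^0): log_7(122) = 2.4688. This is Case 1 of the Master Theorem (c < log_b(a), work dominated by leaves), giving O(n^(log_7 122)).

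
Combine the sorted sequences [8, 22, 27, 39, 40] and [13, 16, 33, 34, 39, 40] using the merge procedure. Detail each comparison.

Merging process:

Compare 8 vs 13: take 8 from left. Merged: [8]
Compare 22 vs 13: take 13 from right. Merged: [8, 13]
Compare 22 vs 16: take 16 from right. Merged: [8, 13, 16]
Compare 22 vs 33: take 22 from left. Merged: [8, 13, 16, 22]
Compare 27 vs 33: take 27 from left. Merged: [8, 13, 16, 22, 27]
Compare 39 vs 33: take 33 from right. Merged: [8, 13, 16, 22, 27, 33]
Compare 39 vs 34: take 34 from right. Merged: [8, 13, 16, 22, 27, 33, 34]
Compare 39 vs 39: take 39 from left. Merged: [8, 13, 16, 22, 27, 33, 34, 39]
Compare 40 vs 39: take 39 from right. Merged: [8, 13, 16, 22, 27, 33, 34, 39, 39]
Compare 40 vs 40: take 40 from left. Merged: [8, 13, 16, 22, 27, 33, 34, 39, 39, 40]
Append remaining from right: [40]. Merged: [8, 13, 16, 22, 27, 33, 34, 39, 39, 40, 40]

Final merged array: [8, 13, 16, 22, 27, 33, 34, 39, 39, 40, 40]
Total comparisons: 10

The merged array is [8, 13, 16, 22, 27, 33, 34, 39, 39, 40, 40], requiring 10 comparisons. The merge step runs in O(n) time where n is the total number of elements.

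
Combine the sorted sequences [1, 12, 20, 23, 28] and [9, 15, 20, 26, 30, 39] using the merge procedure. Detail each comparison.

Merging process:

Compare 1 vs 9: take 1 from left. Merged: [1]
Compare 12 vs 9: take 9 from right. Merged: [1, 9]
Compare 12 vs 15: take 12 from left. Merged: [1, 9, 12]
Compare 20 vs 15: take 15 from right. Merged: [1, 9, 12, 15]
Compare 20 vs 20: take 20 from left. Merged: [1, 9, 12, 15, 20]
Compare 23 vs 20: take 20 from right. Merged: [1, 9, 12, 15, 20, 20]
Compare 23 vs 26: take 23 from left. Merged: [1, 9, 12, 15, 20, 20, 23]
Compare 28 vs 26: take 26 from right. Merged: [1, 9, 12, 15, 20, 20, 23, 26]
Compare 28 vs 30: take 28 from left. Merged: [1, 9, 12, 15, 20, 20, 23, 26, 28]
Append remaining from right: [30, 39]. Merged: [1, 9, 12, 15, 20, 20, 23, 26, 28, 30, 39]

Final merged array: [1, 9, 12, 15, 20, 20, 23, 26, 28, 30, 39]
Total comparisons: 9

The merged array is [1, 9, 12, 15, 20, 20, 23, 26, 28, 30, 39], requiring 9 comparisons. The merge step runs in O(n) time where n is the total number of elements.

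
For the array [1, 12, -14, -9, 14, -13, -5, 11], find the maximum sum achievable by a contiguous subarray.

Using Kadane's algorithm on [1, 12, -14, -9, 14, -13, -5, 11]:

Scanning through the array:
Position 1 (value 12): max_ending_here = 13, max_so_far = 13
Position 2 (value -14): max_ending_here = -1, max_so_far = 13
Position 3 (value -9): max_ending_here = -9, max_so_far = 13
Position 4 (value 14): max_ending_here = 14, max_so_far = 14
Position 5 (value -13): max_ending_here = 1, max_so_far = 14
Position 6 (value -5): max_ending_here = -4, max_so_far = 14
Position 7 (value 11): max_ending_here = 11, max_so_far = 14

Maximum subarray: [14]
Maximum sum: 14

The maximum subarray is [14] with sum 14. This subarray runs from index 4 to index 4.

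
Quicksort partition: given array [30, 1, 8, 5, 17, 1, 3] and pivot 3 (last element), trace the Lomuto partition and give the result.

Lomuto partition with pivot = 3:

Initial array: [30, 1, 8, 5, 17, 1, 3]

arr[0]=30 > 3: no swap
arr[1]=1 <= 3: swap with position 0, array becomes [1, 30, 8, 5, 17, 1, 3]
arr[2]=8 > 3: no swap
arr[3]=5 > 3: no swap
arr[4]=17 > 3: no swap
arr[5]=1 <= 3: swap with position 1, array becomes [1, 1, 8, 5, 17, 30, 3]

Place pivot at position 2: [1, 1, 3, 5, 17, 30, 8]
Pivot position: 2

After partitioning with pivot 3, the array becomes [1, 1, 3, 5, 17, 30, 8]. The pivot is placed at index 2. All elements to the left of the pivot are <= 3, and all elements to the right are > 3.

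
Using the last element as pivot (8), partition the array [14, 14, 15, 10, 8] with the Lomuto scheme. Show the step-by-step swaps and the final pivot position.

Lomuto partition with pivot = 8:

Initial array: [14, 14, 15, 10, 8]

arr[0]=14 > 8: no swap
arr[1]=14 > 8: no swap
arr[2]=15 > 8: no swap
arr[3]=10 > 8: no swap

Place pivot at position 0: [8, 14, 15, 10, 14]
Pivot position: 0

After partitioning with pivot 8, the array becomes [8, 14, 15, 10, 14]. The pivot is placed at index 0. All elements to the left of the pivot are <= 8, and all elements to the right are > 8.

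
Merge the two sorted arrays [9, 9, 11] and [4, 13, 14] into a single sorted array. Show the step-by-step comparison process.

Merging process:

Compare 9 vs 4: take 4 from right. Merged: [4]
Compare 9 vs 13: take 9 from left. Merged: [4, 9]
Compare 9 vs 13: take 9 from left. Merged: [4, 9, 9]
Compare 11 vs 13: take 11 from left. Merged: [4, 9, 9, 11]
Append remaining from right: [13, 14]. Merged: [4, 9, 9, 11, 13, 14]

Final merged array: [4, 9, 9, 11, 13, 14]
Total comparisons: 4

The merged array is [4, 9, 9, 11, 13, 14], requiring 4 comparisons. The merge step runs in O(n) time where n is the total number of elements.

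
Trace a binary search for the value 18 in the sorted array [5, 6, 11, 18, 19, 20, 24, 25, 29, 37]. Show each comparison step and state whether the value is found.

Binary search for 18 in [5, 6, 11, 18, 19, 20, 24, 25, 29, 37]:

lo=0, hi=9, mid=4, arr[mid]=19 -> 19 > 18, search left half
lo=0, hi=3, mid=1, arr[mid]=6 -> 6 < 18, search right half
lo=2, hi=3, mid=2, arr[mid]=11 -> 11 < 18, search right half
lo=3, hi=3, mid=3, arr[mid]=18 -> Found target at index 3!

Binary search finds 18 at index 3 after 4 comparisons. The search repeatedly halves the search space by comparing with the middle element.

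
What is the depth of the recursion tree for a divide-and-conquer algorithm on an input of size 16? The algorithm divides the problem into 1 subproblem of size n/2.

For divide and conquer with division factor 2:

Problem sizes at each level:
Level 0: 16
Level 1: 8
Level 2: 4
Level 3: 2
Level 4: 1

The root is level 0 and the size-1 base case is level 4 (the tree spans levels 0 through 4, i.e. 5 levels counting the root), so the depth is the number of divisions: log_2(16) = 4

The recursion tree depth is log_2(16) = 4. At each level, the problem size is divided by 2, so it takes 4 divisions to reduce to a base case of size 1. The algorithm makes 1 recursive call at each level.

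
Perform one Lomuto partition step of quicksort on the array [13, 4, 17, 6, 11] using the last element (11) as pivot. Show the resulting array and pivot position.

Lomuto partition with pivot = 11:

Initial array: [13, 4, 17, 6, 11]

arr[0]=13 > 11: no swap
arr[1]=4 <= 11: swap with position 0, array becomes [4, 13, 17, 6, 11]
arr[2]=17 > 11: no swap
arr[3]=6 <= 11: swap with position 1, array becomes [4, 6, 17, 13, 11]

Place pivot at position 2: [4, 6, 11, 13, 17]
Pivot position: 2

After partitioning with pivot 11, the array becomes [4, 6, 11, 13, 17]. The pivot is placed at index 2. All elements to the left of the pivot are <= 11, and all elements to the right are > 11.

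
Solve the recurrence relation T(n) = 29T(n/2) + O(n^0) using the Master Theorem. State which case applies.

Master Theorem for T(n) = 29T(n/2) + O(n^0):

a = 29, b = 2, c = 0
log_b(a) = log_2(29) = 4.8580

Case 1: c = 0 < log_2(29) = 4.8580
T(n) = O(n^(log_2 29))

For T(n) = 29T(n/2) + O(n^0): log_2(29) = 4.8580. This is Case 1 of the Master Theorem (c < log_b(a), work dominated by leaves), giving O(n^(log_2 29)).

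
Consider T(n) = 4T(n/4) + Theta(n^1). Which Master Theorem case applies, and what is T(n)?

Master Theorem for T(n) = 4T(n/4) + O(n^1):

a = 4, b = 4, c = 1
log_b(a) = log_4(4) = 1.0000

Case 2: c = 1 = log_4(4) = 1.0000
T(n) = O(n^1 log n) = O(n log n)

For T(n) = 4T(n/4) + O(n^1): log_4(4) = 1.0000. This is Case 2 of the Master Theorem (c = log_b(a), equal work at all levels), giving O(n log n).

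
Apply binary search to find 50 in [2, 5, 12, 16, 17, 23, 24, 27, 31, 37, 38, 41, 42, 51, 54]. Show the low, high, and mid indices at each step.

Binary search for 50 in [2, 5, 12, 16, 17, 23, 24, 27, 31, 37, 38, 41, 42, 51, 54]:

lo=0, hi=14, mid=7, arr[mid]=27 -> 27 < 50, search right half
lo=8, hi=14, mid=11, arr[mid]=41 -> 41 < 50, search right half
lo=12, hi=14, mid=13, arr[mid]=51 -> 51 > 50, search left half
lo=12, hi=12, mid=12, arr[mid]=42 -> 42 < 50, search right half
lo=13 > hi=12, target 50 not found

Binary search determines that 50 is not in the array after 4 comparisons. The search space was exhausted without finding the target.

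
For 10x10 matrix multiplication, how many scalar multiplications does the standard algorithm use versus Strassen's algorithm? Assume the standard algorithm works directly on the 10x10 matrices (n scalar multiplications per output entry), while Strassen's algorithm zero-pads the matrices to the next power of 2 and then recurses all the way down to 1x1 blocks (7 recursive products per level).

Matrix multiplication for 10x10 matrices:

Strassen's algorithm requires power-of-2 dimensions. Pad 10x10 to 16x16 (next power of 2).

Standard algorithm: 10^3 = 1000 multiplications
Strassen's algorithm: 7^(log2(16)) = 7^4 = 2401 multiplications
Difference: 1000 - 2401 = -1401 (Strassen uses MORE here due to padding overhead — for small or just-over-power-of-2 n, padding can outweigh the per-level savings)

Standard: 1000 multiplications (10^3). Strassen: 2401 multiplications (7^4, after padding to 16x16). Strassen reduces 8 recursive multiplications to 7 at each level.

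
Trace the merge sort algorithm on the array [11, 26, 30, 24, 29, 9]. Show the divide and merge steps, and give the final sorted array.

Merge sort trace:

Split: [11, 26, 30, 24, 29, 9] -> [11, 26, 30] and [24, 29, 9]
  Split: [11, 26, 30] -> [11] and [26, 30]
    Split: [26, 30] -> [26] and [30]
    Merge: [26] + [30] -> [26, 30]
  Merge: [11] + [26, 30] -> [11, 26, 30]
  Split: [24, 29, 9] -> [24] and [29, 9]
    Split: [29, 9] -> [29] and [9]
    Merge: [29] + [9] -> [9, 29]
  Merge: [24] + [9, 29] -> [9, 24, 29]
Merge: [11, 26, 30] + [9, 24, 29] -> [9, 11, 24, 26, 29, 30]

Final sorted array: [9, 11, 24, 26, 29, 30]

The merge sort proceeds by recursively splitting the array and merging sorted halves.
After all merges, the sorted array is [9, 11, 24, 26, 29, 30].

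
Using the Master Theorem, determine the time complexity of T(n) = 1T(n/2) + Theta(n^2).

Master Theorem for T(n) = 1T(n/2) + O(n^2):

a = 1, b = 2, c = 2
log_b(a) = log_2(1) = 0.0000

Case 3: c = 2 > log_2(1) = 0.0000
T(n) = O(n^2) = O(n^2)

For T(n) = 1T(n/2) + O(n^2): log_2(1) = 0.0000. This is Case 3 of the Master Theorem (c > log_b(a), work dominated by root), giving O(n^2).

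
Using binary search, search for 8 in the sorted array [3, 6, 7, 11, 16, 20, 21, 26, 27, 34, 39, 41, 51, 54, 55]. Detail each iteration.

Binary search for 8 in [3, 6, 7, 11, 16, 20, 21, 26, 27, 34, 39, 41, 51, 54, 55]:

lo=0, hi=14, mid=7, arr[mid]=26 -> 26 > 8, search left half
lo=0, hi=6, mid=3, arr[mid]=11 -> 11 > 8, search left half
lo=0, hi=2, mid=1, arr[mid]=6 -> 6 < 8, search right half
lo=2, hi=2, mid=2, arr[mid]=7 -> 7 < 8, search right half
lo=3 > hi=2, target 8 not found

Binary search determines that 8 is not in the array after 4 comparisons. The search space was exhausted without finding the target.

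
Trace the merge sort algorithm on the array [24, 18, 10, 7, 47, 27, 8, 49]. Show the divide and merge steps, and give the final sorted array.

Merge sort trace:

Split: [24, 18, 10, 7, 47, 27, 8, 49] -> [24, 18, 10, 7] and [47, 27, 8, 49]
  Split: [24, 18, 10, 7] -> [24, 18] and [10, 7]
    Split: [24, 18] -> [24] and [18]
    Merge: [24] + [18] -> [18, 24]
    Split: [10, 7] -> [10] and [7]
    Merge: [10] + [7] -> [7, 10]
  Merge: [18, 24] + [7, 10] -> [7, 10, 18, 24]
  Split: [47, 27, 8, 49] -> [47, 27] and [8, 49]
    Split: [47, 27] -> [47] and [27]
    Merge: [47] + [27] -> [27, 47]
    Split: [8, 49] -> [8] and [49]
    Merge: [8] + [49] -> [8, 49]
  Merge: [27, 47] + [8, 49] -> [8, 27, 47, 49]
Merge: [7, 10, 18, 24] + [8, 27, 47, 49] -> [7, 8, 10, 18, 24, 27, 47, 49]

Final sorted array: [7, 8, 10, 18, 24, 27, 47, 49]

The merge sort proceeds by recursively splitting the array and merging sorted halves.
After all merges, the sorted array is [7, 8, 10, 18, 24, 27, 47, 49].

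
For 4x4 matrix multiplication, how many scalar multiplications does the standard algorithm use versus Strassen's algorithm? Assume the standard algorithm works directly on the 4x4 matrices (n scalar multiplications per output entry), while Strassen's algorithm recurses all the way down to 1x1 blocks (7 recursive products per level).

Matrix multiplication for 4x4 matrices:

Standard algorithm: 4^3 = 64 multiplications
Strassen's algorithm: 7^(log2(4)) = 7^2 = 49 multiplications
Savings: 64 - 49 = 15 multiplications

Standard: 64 multiplications (4^3). Strassen: 49 multiplications (7^2). Strassen reduces 8 recursive multiplications to 7 at each level.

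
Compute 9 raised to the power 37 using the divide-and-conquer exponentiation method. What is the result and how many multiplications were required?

Computing 9^37 by squaring (build up from 9^1; each line after the first costs one multiplication):

9^1 = 9
9^2 = (9^1)^2 = 9^2 = 81
9^4 = (9^2)^2 = 81^2 = 6561
9^8 = (9^4)^2 = 6561^2 = 43046721
9^9 = 9 * 9^8 = 9 * 43046721 = 387420489
9^18 = (9^9)^2 = 387420489^2 = 150094635296999121
9^36 = (9^18)^2 = 150094635296999121^2 = 22528399544939174411840147874772641
9^37 = 9 * 9^36 = 9 * 22528399544939174411840147874772641 = 202755595904452569706561330872953769

Result: 202755595904452569706561330872953769
Multiplications needed: 7 (7 lines after 9^1)

9^37 = 202755595904452569706561330872953769. Using exponentiation by squaring, this requires 7 multiplications. The key idea: if the exponent is even, square the half-power; if odd, multiply by the base once.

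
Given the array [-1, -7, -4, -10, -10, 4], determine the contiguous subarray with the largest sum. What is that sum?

Using Kadane's algorithm on [-1, -7, -4, -10, -10, 4]:

Scanning through the array:
Position 1 (value -7): max_ending_here = -7, max_so_far = -1
Position 2 (value -4): max_ending_here = -4, max_so_far = -1
Position 3 (value -10): max_ending_here = -10, max_so_far = -1
Position 4 (value -10): max_ending_here = -10, max_so_far = -1
Position 5 (value 4): max_ending_here = 4, max_so_far = 4

Maximum subarray: [4]
Maximum sum: 4

The maximum subarray is [4] with sum 4. This subarray runs from index 5 to index 5.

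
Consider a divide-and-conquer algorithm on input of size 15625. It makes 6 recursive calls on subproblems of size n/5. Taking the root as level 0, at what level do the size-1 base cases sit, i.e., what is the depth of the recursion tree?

For divide and conquer with division factor 5:

Problem sizes at each level:
Level 0: 15625
Level 1: 3125
Level 2: 625
Level 3: 125
Level 4: 25
Level 5: 5
Level 6: 1

The root is level 0 and the size-1 base case is level 6 (the tree spans levels 0 through 6, i.e. 7 levels counting the root), so the depth is the number of divisions: log_5(15625) = 6

The recursion tree depth is log_5(15625) = 6. At each level, the problem size is divided by 5, so it takes 6 divisions to reduce to a base case of size 1. The algorithm makes 6 recursive calls at each level.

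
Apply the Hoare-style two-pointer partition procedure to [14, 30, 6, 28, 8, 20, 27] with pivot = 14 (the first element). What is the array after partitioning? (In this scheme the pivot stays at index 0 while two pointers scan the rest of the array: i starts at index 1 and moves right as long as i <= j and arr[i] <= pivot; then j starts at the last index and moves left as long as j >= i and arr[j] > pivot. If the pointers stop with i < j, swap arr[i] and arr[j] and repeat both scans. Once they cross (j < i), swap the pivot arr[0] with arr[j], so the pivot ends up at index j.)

Hoare-style two-pointer partition with pivot = 14:

Initial array: [14, 30, 6, 28, 8, 20, 27]

Pointers start at i = 1, j = 6.
i stops at index 1 (arr[1]=30 > 14), j stops at index 4 (arr[4]=8 <= 14): swap arr[1] and arr[4], array becomes [14, 8, 6, 28, 30, 20, 27]
i ends at 3, j ends at 2: the pointers have crossed (j < i), so scanning stops.

Swap pivot arr[0] with arr[2] to place pivot at position 2: [6, 8, 14, 28, 30, 20, 27]
Pivot position: 2

After partitioning with pivot 14, the array becomes [6, 8, 14, 28, 30, 20, 27]. The pivot is placed at index 2. All elements to the left of the pivot are <= 14, and all elements to the right are > 14.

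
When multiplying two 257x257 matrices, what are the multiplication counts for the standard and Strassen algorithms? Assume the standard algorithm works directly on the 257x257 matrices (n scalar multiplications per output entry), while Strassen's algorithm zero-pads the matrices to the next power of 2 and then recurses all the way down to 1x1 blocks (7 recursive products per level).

Matrix multiplication for 257x257 matrices:

Strassen's algorithm requires power-of-2 dimensions. Pad 257x257 to 512x512 (next power of 2).

Standard algorithm: 257^3 = 16974593 multiplications
Strassen's algorithm: 7^(log2(512)) = 7^9 = 40353607 multiplications
Difference: 16974593 - 40353607 = -23379014 (Strassen uses MORE here due to padding overhead — for small or just-over-power-of-2 n, padding can outweigh the per-level savings)

Standard: 16974593 multiplications (257^3). Strassen: 40353607 multiplications (7^9, after padding to 512x512). Strassen reduces 8 recursive multiplications to 7 at each level.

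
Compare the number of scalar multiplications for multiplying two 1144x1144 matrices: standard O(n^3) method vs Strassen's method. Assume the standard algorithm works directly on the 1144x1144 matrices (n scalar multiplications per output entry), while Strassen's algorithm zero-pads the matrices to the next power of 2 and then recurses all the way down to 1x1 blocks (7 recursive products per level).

Matrix multiplication for 1144x1144 matrices:

Strassen's algorithm requires power-of-2 dimensions. Pad 1144x1144 to 2048x2048 (next power of 2).

Standard algorithm: 1144^3 = 1497193984 multiplications
Strassen's algorithm: 7^(log2(2048)) = 7^11 = 1977326743 multiplications
Difference: 1497193984 - 1977326743 = -480132759 (Strassen uses MORE here due to padding overhead — for small or just-over-power-of-2 n, padding can outweigh the per-level savings)

Standard: 1497193984 multiplications (1144^3). Strassen: 1977326743 multiplications (7^11, after padding to 2048x2048). Strassen reduces 8 recursive multiplications to 7 at each level.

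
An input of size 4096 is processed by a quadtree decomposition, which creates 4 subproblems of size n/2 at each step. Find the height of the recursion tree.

For divide and conquer with division factor 2:

Problem sizes at each level:
Level 0: 4096
Level 1: 2048
Level 2: 1024
Level 3: 512
Level 4: 256
Level 5: 128
Level 6: 64
Level 7: 32
Level 8: 16
Level 9: 8
Level 10: 4
Level 11: 2
Level 12: 1

The root is level 0 and the size-1 base case is level 12 (the tree spans levels 0 through 12, i.e. 13 levels counting the root), so the depth is the number of divisions: log_2(4096) = 12

The recursion tree depth is log_2(4096) = 12. At each level, the problem size is divided by 2, so it takes 12 divisions to reduce to a base case of size 1. The algorithm makes 4 recursive calls at each level.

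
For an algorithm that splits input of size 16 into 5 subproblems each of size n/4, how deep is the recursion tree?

For divide and conquer with division factor 4:

Problem sizes at each level:
Level 0: 16
Level 1: 4
Level 2: 1

The root is level 0 and the size-1 base case is level 2 (the tree spans levels 0 through 2, i.e. 3 levels counting the root), so the depth is the number of divisions: log_4(16) = 2

The recursion tree depth is log_4(16) = 2. At each level, the problem size is divided by 4, so it takes 2 divisions to reduce to a base case of size 1. The algorithm makes 5 recursive calls at each level.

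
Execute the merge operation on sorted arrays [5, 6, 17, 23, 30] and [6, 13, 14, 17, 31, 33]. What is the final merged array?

Merging process:

Compare 5 vs 6: take 5 from left. Merged: [5]
Compare 6 vs 6: take 6 from left. Merged: [5, 6]
Compare 17 vs 6: take 6 from right. Merged: [5, 6, 6]
Compare 17 vs 13: take 13 from right. Merged: [5, 6, 6, 13]
Compare 17 vs 14: take 14 from right. Merged: [5, 6, 6, 13, 14]
Compare 17 vs 17: take 17 from left. Merged: [5, 6, 6, 13, 14, 17]
Compare 23 vs 17: take 17 from right. Merged: [5, 6, 6, 13, 14, 17, 17]
Compare 23 vs 31: take 23 from left. Merged: [5, 6, 6, 13, 14, 17, 17, 23]
Compare 30 vs 31: take 30 from left. Merged: [5, 6, 6, 13, 14, 17, 17, 23, 30]
Append remaining from right: [31, 33]. Merged: [5, 6, 6, 13, 14, 17, 17, 23, 30, 31, 33]

Final merged array: [5, 6, 6, 13, 14, 17, 17, 23, 30, 31, 33]
Total comparisons: 9

The merged array is [5, 6, 6, 13, 14, 17, 17, 23, 30, 31, 33], requiring 9 comparisons. The merge step runs in O(n) time where n is the total number of elements.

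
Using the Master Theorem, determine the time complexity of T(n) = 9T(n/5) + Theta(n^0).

Master Theorem for T(n) = 9T(n/5) + O(n^0):

a = 9, b = 5, c = 0
log_b(a) = log_5(9) = 1.3652

Case 1: c = 0 < log_5(9) = 1.3652
T(n) = O(n^(log_5 9))

For T(n) = 9T(n/5) + O(n^0): log_5(9) = 1.3652. This is Case 1 of the Master Theorem (c < log_b(a), work dominated by leaves), giving O(n^(log_5 9)).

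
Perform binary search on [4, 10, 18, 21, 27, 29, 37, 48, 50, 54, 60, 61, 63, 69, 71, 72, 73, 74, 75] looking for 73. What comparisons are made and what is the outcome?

Binary search for 73 in [4, 10, 18, 21, 27, 29, 37, 48, 50, 54, 60, 61, 63, 69, 71, 72, 73, 74, 75]:

lo=0, hi=18, mid=9, arr[mid]=54 -> 54 < 73, search right half
lo=10, hi=18, mid=14, arr[mid]=71 -> 71 < 73, search right half
lo=15, hi=18, mid=16, arr[mid]=73 -> Found target at index 16!

Binary search finds 73 at index 16 after 3 comparisons. The search repeatedly halves the search space by comparing with the middle element.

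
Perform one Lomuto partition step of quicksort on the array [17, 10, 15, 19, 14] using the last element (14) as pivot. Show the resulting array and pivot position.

Lomuto partition with pivot = 14:

Initial array: [17, 10, 15, 19, 14]

arr[0]=17 > 14: no swap
arr[1]=10 <= 14: swap with position 0, array becomes [10, 17, 15, 19, 14]
arr[2]=15 > 14: no swap
arr[3]=19 > 14: no swap

Place pivot at position 1: [10, 14, 15, 19, 17]
Pivot position: 1

After partitioning with pivot 14, the array becomes [10, 14, 15, 19, 17]. The pivot is placed at index 1. All elements to the left of the pivot are <= 14, and all elements to the right are > 14.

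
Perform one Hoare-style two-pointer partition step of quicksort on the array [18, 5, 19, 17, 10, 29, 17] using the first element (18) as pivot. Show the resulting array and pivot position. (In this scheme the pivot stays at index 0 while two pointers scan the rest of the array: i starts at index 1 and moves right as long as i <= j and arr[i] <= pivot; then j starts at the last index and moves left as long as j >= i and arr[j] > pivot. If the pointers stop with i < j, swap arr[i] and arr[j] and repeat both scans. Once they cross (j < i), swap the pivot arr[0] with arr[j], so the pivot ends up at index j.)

Hoare-style two-pointer partition with pivot = 18:

Initial array: [18, 5, 19, 17, 10, 29, 17]

Pointers start at i = 1, j = 6.
i stops at index 2 (arr[2]=19 > 18), j stops at index 6 (arr[6]=17 <= 18): swap arr[2] and arr[6], array becomes [18, 5, 17, 17, 10, 29, 19]
i ends at 5, j ends at 4: the pointers have crossed (j < i), so scanning stops.

Swap pivot arr[0] with arr[4] to place pivot at position 4: [10, 5, 17, 17, 18, 29, 19]
Pivot position: 4

After partitioning with pivot 18, the array becomes [10, 5, 17, 17, 18, 29, 19]. The pivot is placed at index 4. All elements to the left of the pivot are <= 18, and all elements to the right are > 18.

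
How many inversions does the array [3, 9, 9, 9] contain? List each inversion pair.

Finding inversions in [3, 9, 9, 9]:


Total inversions: 0

The array has 0 inversions. It is already sorted.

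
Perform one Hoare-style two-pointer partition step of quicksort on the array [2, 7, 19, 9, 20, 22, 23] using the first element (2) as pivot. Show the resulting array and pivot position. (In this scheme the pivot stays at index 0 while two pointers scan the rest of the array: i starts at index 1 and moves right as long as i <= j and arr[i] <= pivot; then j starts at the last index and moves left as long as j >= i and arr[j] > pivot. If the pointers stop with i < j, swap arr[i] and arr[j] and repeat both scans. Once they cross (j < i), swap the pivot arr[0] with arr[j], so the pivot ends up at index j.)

Hoare-style two-pointer partition with pivot = 2:

Initial array: [2, 7, 19, 9, 20, 22, 23]

Pointers start at i = 1, j = 6.
i ends at 1, j ends at 0: the pointers have crossed (j < i), so scanning stops.

j = 0, so swapping arr[0] with arr[j] leaves the pivot at position 0: [2, 7, 19, 9, 20, 22, 23]
Pivot position: 0

After partitioning with pivot 2, the array becomes [2, 7, 19, 9, 20, 22, 23]. The pivot is placed at index 0. All elements to the left of the pivot are <= 2, and all elements to the right are > 2.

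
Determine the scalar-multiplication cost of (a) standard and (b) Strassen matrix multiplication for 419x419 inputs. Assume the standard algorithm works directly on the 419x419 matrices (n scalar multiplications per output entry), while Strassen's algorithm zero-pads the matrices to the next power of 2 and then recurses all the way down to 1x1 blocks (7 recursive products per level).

Matrix multiplication for 419x419 matrices:

Strassen's algorithm requires power-of-2 dimensions. Pad 419x419 to 512x512 (next power of 2).

Standard algorithm: 419^3 = 73560059 multiplications
Strassen's algorithm: 7^(log2(512)) = 7^9 = 40353607 multiplications
Savings: 73560059 - 40353607 = 33206452 multiplications

Standard: 73560059 multiplications (419^3). Strassen: 40353607 multiplications (7^9, after padding to 512x512). Strassen reduces 8 recursive multiplications to 7 at each level.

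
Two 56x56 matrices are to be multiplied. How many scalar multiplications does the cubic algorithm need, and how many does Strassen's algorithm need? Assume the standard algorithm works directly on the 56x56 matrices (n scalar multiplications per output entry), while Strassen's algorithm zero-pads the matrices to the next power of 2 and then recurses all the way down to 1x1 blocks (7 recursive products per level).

Matrix multiplication for 56x56 matrices:

Strassen's algorithm requires power-of-2 dimensions. Pad 56x56 to 64x64 (next power of 2).

Standard algorithm: 56^3 = 175616 multiplications
Strassen's algorithm: 7^(log2(64)) = 7^6 = 117649 multiplications
Savings: 175616 - 117649 = 57967 multiplications

Standard: 175616 multiplications (56^3). Strassen: 117649 multiplications (7^6, after padding to 64x64). Strassen reduces 8 recursive multiplications to 7 at each level.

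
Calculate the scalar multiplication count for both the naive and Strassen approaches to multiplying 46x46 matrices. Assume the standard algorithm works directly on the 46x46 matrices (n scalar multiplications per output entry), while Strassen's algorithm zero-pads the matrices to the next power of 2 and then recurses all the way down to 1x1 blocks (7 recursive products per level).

Matrix multiplication for 46x46 matrices:

Strassen's algorithm requires power-of-2 dimensions. Pad 46x46 to 64x64 (next power of 2).

Standard algorithm: 46^3 = 97336 multiplications
Strassen's algorithm: 7^(log2(64)) = 7^6 = 117649 multiplications
Difference: 97336 - 117649 = -20313 (Strassen uses MORE here due to padding overhead — for small or just-over-power-of-2 n, padding can outweigh the per-level savings)

Standard: 97336 multiplications (46^3). Strassen: 117649 multiplications (7^6, after padding to 64x64). Strassen reduces 8 recursive multiplications to 7 at each level.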